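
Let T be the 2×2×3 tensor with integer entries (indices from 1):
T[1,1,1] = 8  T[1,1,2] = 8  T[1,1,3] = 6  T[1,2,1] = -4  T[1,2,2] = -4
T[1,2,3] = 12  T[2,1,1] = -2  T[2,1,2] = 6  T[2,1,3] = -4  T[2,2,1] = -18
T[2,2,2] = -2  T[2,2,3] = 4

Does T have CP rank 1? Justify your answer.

The mode-3 unfolding of T (rows indexed by k, columns by (i,j) = (1,1), (1,2), (2,1), (2,2)) is [[8, -4, -2, -18], [8, -4, 6, -2], [6, 12, -4, 4]].
There the 3×3 minor on rows k ∈ {1, 2, 3}, columns (i,j) ∈ {(1,1), (1,2), (2,1)} is det [[8, -4, -2], [8, -4, 6], [6, 12, -4]] = -960 ≠ 0, so this unfolding has rank ≥ 3; CP rank is at least every unfolding rank, so rank(T) ≥ 3.
In particular rank(T) ≥ 3 > 1, so T is not rank-1.

No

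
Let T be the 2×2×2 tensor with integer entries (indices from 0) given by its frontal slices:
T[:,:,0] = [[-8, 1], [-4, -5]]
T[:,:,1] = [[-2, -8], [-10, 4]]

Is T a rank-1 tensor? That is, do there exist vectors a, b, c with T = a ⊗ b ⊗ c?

No

The mode-3 unfolding of T (rows indexed by k, columns by (i,j) = (0,0), (0,1), (1,0), (1,1)) is [[-8, 1, -4, -5], [-2, -8, -10, 4]].
There the 2×2 minor on rows k ∈ {0, 1}, columns (i,j) ∈ {(0,0), (0,1)} is det [[-8, 1], [-2, -8]] = 66 ≠ 0, so this unfolding has rank ≥ 2; CP rank is at least every unfolding rank, so rank(T) ≥ 2.
In particular rank(T) ≥ 2 > 1, so T is not rank-1.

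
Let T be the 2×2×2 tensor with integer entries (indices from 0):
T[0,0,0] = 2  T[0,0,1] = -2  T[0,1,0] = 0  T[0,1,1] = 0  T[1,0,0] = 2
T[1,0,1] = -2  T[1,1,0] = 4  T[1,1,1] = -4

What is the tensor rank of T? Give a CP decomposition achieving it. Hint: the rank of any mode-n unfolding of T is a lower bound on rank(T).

Lower bound: the mode-2 unfolding of T (rows indexed by j, columns by (i,k) = (0,0), (0,1), (1,0), (1,1)) is [[2, -2, 2, -2], [0, 0, 4, -4]].
There the 2×2 minor on rows j ∈ {0, 1}, columns (i,k) ∈ {(0,0), (1,0)} is det [[2, 2], [0, 4]] = 8 ≠ 0, so this unfolding has rank ≥ 2; CP rank is at least every unfolding rank, so rank(T) ≥ 2. (Flattening ranks never certify an upper bound on CP rank; for that we must actually write T with 2 rank-1 terms.)
Upper bound — finding two terms. Every mode-3 slice of T is a multiple of one matrix: T[:,:,k] = c[k]·M with c = (1, -1) and M = [[2, 0], [2, 4]] (rows indexed by i, columns by j). So it suffices to write M as a sum of two rank-1 matrices.
Splitting M by its rows (i = 0, 1), M = (1, 0)(2, 0)ᵀ + (0, 1)(2, 4)ᵀ.
Hence T = (1, 0) ⊗ (2, 0) ⊗ (1, -1) + (0, 1) ⊗ (2, 4) ⊗ (1, -1), so rank(T) ≤ 2.
These bounds meet, so rank(T) = 2.

rank(T) = 2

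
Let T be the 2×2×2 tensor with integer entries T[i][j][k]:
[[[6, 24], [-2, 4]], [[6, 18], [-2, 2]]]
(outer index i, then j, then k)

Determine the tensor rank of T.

2

Lower bound: the mode-3 unfolding of T (rows indexed by k, columns by (i,j) = (0,0), (0,1), (1,0), (1,1)) is [[6, -2, 6, -2], [24, 4, 18, 2]].
There the 2×2 minor on rows k ∈ {0, 1}, columns (i,j) ∈ {(0,0), (0,1)} is det [[6, -2], [24, 4]] = 72 ≠ 0, so this unfolding has rank ≥ 2; CP rank is at least every unfolding rank, so rank(T) ≥ 2. (Unfolding ranks only ever bound the CP rank from below — rank(T) can be strictly larger than all of them — so the matching upper bound has to come from an explicit 2-term decomposition.)
Upper bound — finding two terms. Write S_k = T[:,:,k] for the frontal slices: S₀ = [[6, -2], [6, -2]], S₁ = [[24, 4], [18, 2]].
If T = a₁ ⊗ b₁ ⊗ c₁ + a₂ ⊗ b₂ ⊗ c₂ then each S_k = c₁[k]·a₁b₁ᵀ + c₂[k]·a₂b₂ᵀ. S₀ and S₁ are linearly independent, so a₁b₁ᵀ and a₂b₂ᵀ must span the same plane of matrices: they are the rank-1 matrices of the form x·S₀ + y·S₁.
det(x·S₀ + y·S₁) is −24·xy − 24·y² = (-24)·(y)(x + y), vanishing at (x:y) = (1:0) and (1:-1).
M₁ = S₀ = [[6, -2], [6, -2]] = 2·[1, 1][3, -1]ᵀ and M₂ = S₀ − S₁ = [[-18, -6], [-12, -4]] = (-2)·[3, 2][3, 1]ᵀ, so take a₁ = [1, 1], b₁ = [3, -1], a₂ = [3, 2], b₂ = [3, 1].
Each slice is an integer combination of E₁ = a₁b₁ᵀ and E₂ = a₂b₂ᵀ: S₀ = 2·E₁, S₁ = 2·E₁ + 2·E₂; reading off coefficients, c₁ = [2, 2] and c₂ = [0, 2].
Hence T = [1, 1] ⊗ [3, -1] ⊗ [2, 2] + [3, 2] ⊗ [3, 1] ⊗ [0, 2], so rank(T) ≤ 2.
These bounds meet, so rank(T) = 2.
Check entry T[0,1,1] = 4: (1)·(-1)·(2) + (3)·(1)·(2) = 4.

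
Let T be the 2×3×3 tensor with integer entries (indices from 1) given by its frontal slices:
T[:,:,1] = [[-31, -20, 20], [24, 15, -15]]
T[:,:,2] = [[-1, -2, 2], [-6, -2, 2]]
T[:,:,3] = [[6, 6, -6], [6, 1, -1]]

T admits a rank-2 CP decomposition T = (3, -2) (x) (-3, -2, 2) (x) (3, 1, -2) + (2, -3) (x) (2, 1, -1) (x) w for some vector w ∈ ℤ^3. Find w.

Subtract the known terms from T to get the rank-1 residual R = (2, -3) (x) (2, 1, -1) (x) w, so R[i,j,k] = a[i]·b[j]·w[k]. Pick indices with nonzero a[1]·b[1] = (2)·(2) = 4. Only the fibre through (1,1,·) is needed: R[1,1,:] = T[1,1,:] − Σₗ aₗ[1]bₗ[1]cₗ = [-31, -1, 6] − (3)·(-3)·(3, 1, -2) = [-4, 8, -12]. Then w[k] = R[1,1,k] / 4 for each k, giving w = [-4, 8, -12] / 4 = (-1, 2, -3).

w = (-1, 2, -3)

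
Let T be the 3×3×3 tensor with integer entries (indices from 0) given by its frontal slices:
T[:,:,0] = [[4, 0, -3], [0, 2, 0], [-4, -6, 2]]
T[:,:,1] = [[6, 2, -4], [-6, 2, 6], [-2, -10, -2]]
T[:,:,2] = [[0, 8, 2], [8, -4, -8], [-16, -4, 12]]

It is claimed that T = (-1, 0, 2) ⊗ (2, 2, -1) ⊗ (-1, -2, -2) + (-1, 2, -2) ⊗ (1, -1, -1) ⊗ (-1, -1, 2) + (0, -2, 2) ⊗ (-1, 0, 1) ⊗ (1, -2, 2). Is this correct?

No

Reconstruct entry (0,0,0) from the claimed factors: Σₗ aₗ[0]bₗ[0]cₗ[0] = (-1)·(2)·(-1) + (-1)·(1)·(-1) + (0)·(-1)·(1) = 3, but T[0,0,0] = 4. The claim is false.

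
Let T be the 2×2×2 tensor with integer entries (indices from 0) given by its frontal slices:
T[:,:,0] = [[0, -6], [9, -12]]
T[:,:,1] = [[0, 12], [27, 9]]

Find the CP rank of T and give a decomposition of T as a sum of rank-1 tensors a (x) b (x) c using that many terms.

rank(T) = 2

Lower bound: the mode-2 unfolding of T (rows indexed by j, columns by (i,k) = (0,0), (0,1), (1,0), (1,1)) is [[0, 0, 9, 27], [-6, 12, -12, 9]].
There the 2×2 minor on rows j ∈ {0, 1}, columns (i,k) ∈ {(0,0), (1,0)} is det [[0, 9], [-6, -12]] = 54 ≠ 0, so this unfolding has rank ≥ 2; CP rank is at least every unfolding rank, so rank(T) ≥ 2. (Flattening ranks never certify an upper bound on CP rank; for that we must actually write T with 2 rank-1 terms.)
Upper bound — finding two terms. Write S_k = T[:,:,k] for the frontal slices: S₀ = [[0, -6], [9, -12]], S₁ = [[0, 12], [27, 9]].
If T = a₁ (x) b₁ (x) c₁ + a₂ (x) b₂ (x) c₂ then each S_k = c₁[k]·a₁b₁ᵀ + c₂[k]·a₂b₂ᵀ. S₀ and S₁ are linearly independent, so a₁b₁ᵀ and a₂b₂ᵀ must span the same plane of matrices: they are the rank-1 matrices of the form x·S₀ + y·S₁.
det(x·S₀ + y·S₁) is 54·x² + 54·xy − 324·y² = 54·(x + 3·y)(x − 2·y), vanishing at (x:y) = (3:-1) and (2:1).
M₁ = 3·S₀ − S₁ = [[0, -30], [0, -45]] = (-15)·(2, 3)(0, 1)ᵀ and M₂ = 2·S₀ + S₁ = [[0, 0], [45, -15]] = 15·(0, 1)(3, -1)ᵀ, so take a₁ = (2, 3), b₁ = (0, 1), a₂ = (0, 1), b₂ = (3, -1).
Each slice is an integer combination of E₁ = a₁b₁ᵀ and E₂ = a₂b₂ᵀ: S₀ = −3·E₁ + 3·E₂, S₁ = 6·E₁ + 9·E₂; reading off coefficients, c₁ = (-3, 6) and c₂ = (3, 9).
Hence T = (2, 3) (x) (0, 1) (x) (-3, 6) + (0, 1) (x) (3, -1) (x) (3, 9), so rank(T) ≤ 2.
These bounds meet, so rank(T) = 2.
Check entry T[1,0,1] = 27: (3)·(0)·(6) + (1)·(3)·(9) = 27.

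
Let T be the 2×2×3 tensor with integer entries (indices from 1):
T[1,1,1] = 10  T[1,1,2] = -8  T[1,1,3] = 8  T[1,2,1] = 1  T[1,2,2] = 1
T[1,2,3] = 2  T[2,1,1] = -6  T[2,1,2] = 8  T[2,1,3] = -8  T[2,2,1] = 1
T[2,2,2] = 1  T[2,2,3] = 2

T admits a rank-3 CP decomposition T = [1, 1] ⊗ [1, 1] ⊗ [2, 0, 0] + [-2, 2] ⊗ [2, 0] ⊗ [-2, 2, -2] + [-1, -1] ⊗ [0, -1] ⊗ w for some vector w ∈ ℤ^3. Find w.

Subtract the known terms from T to get the rank-1 residual R = [-1, -1] ⊗ [0, -1] ⊗ w, so R[i,j,k] = a[i]·b[j]·w[k]. Pick indices with nonzero a[1]·b[2] = (-1)·(-1) = 1. Only the fibre through (1,2,·) is needed: R[1,2,:] = T[1,2,:] − Σₗ aₗ[1]bₗ[2]cₗ = [1, 1, 2] − (1)·(1)·[2, 0, 0] − (-2)·(0)·[-2, 2, -2] = [-1, 1, 2]. Then w[k] = R[1,2,k] / 1 for each k, giving w = [-1, 1, 2] / 1 = [-1, 1, 2].

w = [-1, 1, 2]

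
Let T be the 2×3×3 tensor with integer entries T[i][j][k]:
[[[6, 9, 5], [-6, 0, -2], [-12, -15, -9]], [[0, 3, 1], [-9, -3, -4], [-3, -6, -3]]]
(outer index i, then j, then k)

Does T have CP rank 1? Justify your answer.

No

The mode-2 unfolding of T (rows indexed by j, columns by (i,k) = (0,0), (0,1), (0,2), (1,0), (1,1), (1,2)) is [[6, 9, 5, 0, 3, 1], [-6, 0, -2, -9, -3, -4], [-12, -15, -9, -3, -6, -3]].
There the 2×2 minor on rows j ∈ {0, 1}, columns (i,k) ∈ {(0,0), (0,1)} is det [[6, 9], [-6, 0]] = 54 ≠ 0, so this unfolding has rank ≥ 2; CP rank is at least every unfolding rank, so rank(T) ≥ 2.
In particular rank(T) ≥ 2 > 1, so T is not rank-1.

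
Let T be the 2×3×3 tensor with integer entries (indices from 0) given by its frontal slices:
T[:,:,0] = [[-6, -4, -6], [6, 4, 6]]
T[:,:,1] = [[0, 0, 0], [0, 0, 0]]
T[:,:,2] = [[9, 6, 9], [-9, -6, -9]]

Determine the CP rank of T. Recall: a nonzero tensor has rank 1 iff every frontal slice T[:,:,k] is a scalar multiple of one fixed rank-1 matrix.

1

Lower bound: T ≠ 0 (e.g. T[0,0,0] = -6), so rank(T) ≥ 1.
Upper bound: if T = a ⊗ b ⊗ c then every fibre of T is a multiple of the corresponding factor, so read the factors off the fibres through the nonzero entry T[0,0,0] = -6.
The mode-1 fibre T[:,0,0] = [-6, 6] gives a = [1, -1] (primitive direction); the mode-2 fibre T[0,:,0] = [-6, -4, -6] gives b = [3, 2, 3]; then c[k] = T[0,0,k] / (a[0]·b[0]) = [-6, 0, 9] / 3 = [-2, 0, 3].
Expanding [1, -1] ⊗ [3, 2, 3] ⊗ [-2, 0, 3] reproduces all 18 entries of T, so T = [1, -1] ⊗ [3, 2, 3] ⊗ [-2, 0, 3] and rank(T) ≤ 1.
These bounds meet, so rank(T) = 1.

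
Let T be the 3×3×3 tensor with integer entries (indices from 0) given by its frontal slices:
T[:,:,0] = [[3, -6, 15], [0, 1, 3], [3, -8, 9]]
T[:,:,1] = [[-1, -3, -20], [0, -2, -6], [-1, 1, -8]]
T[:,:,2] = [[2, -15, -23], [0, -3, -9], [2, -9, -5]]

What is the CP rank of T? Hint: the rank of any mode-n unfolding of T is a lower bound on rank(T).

2

Lower bound: the mode-2 unfolding of T (rows indexed by j, columns by (i,k) = (0,0), (0,1), (0,2), (1,0), (1,1), (1,2), (2,0), (2,1), (2,2)) is [[3, -1, 2, 0, 0, 0, 3, -1, 2], [-6, -3, -15, 1, -2, -3, -8, 1, -9], [15, -20, -23, 3, -6, -9, 9, -8, -5]].
There the 2×2 minor on rows j ∈ {0, 1}, columns (i,k) ∈ {(0,0), (0,1)} is det [[3, -1], [-6, -3]] = -15 ≠ 0, so this unfolding has rank ≥ 2; CP rank is at least every unfolding rank, so rank(T) ≥ 2. (This is only a lower bound: in general the CP rank may exceed every unfolding rank, so we still need to exhibit 2 rank-1 terms summing to T.)
Upper bound — finding two terms. Write S_k = T[:,:,k] for the frontal slices: S₀ = [[3, -6, 15], [0, 1, 3], [3, -8, 9]], S₁ = [[-1, -3, -20], [0, -2, -6], [-1, 1, -8]], S₂ = [[2, -15, -23], [0, -3, -9], [2, -9, -5]].
If T = a₁ ⊗ b₁ ⊗ c₁ + a₂ ⊗ b₂ ⊗ c₂ then each S_k = c₁[k]·a₁b₁ᵀ + c₂[k]·a₂b₂ᵀ. S₀ and S₁ are linearly independent, so a₁b₁ᵀ and a₂b₂ᵀ must span the same plane of matrices: they are the rank-1 matrices of the form x·S₀ + y·S₁.
The 2×2 minor of x·S₀ + y·S₁ on rows {0,1}, columns {0,1} is 3·x² − 7·xy + 2·y² = (x − 2·y)(3·x − y), vanishing at (x:y) = (2:1) and (1:3).
M₁ = 2·S₀ + S₁ = [[5, -15, 10], [0, 0, 0], [5, -15, 10]] = 5·[1, 0, 1][1, -3, 2]ᵀ and M₂ = S₀ + 3·S₁ = [[0, -15, -45], [0, -5, -15], [0, -5, -15]] = (-5)·[3, 1, 1][0, 1, 3]ᵀ, so take a₁ = [1, 0, 1], b₁ = [1, -3, 2], a₂ = [3, 1, 1], b₂ = [0, 1, 3].
Each slice is an integer combination of E₁ = a₁b₁ᵀ and E₂ = a₂b₂ᵀ: S₀ = 3·E₁ + E₂, S₁ = −E₁ − 2·E₂, S₂ = 2·E₁ − 3·E₂; reading off coefficients, c₁ = [3, -1, 2] and c₂ = [1, -2, -3].
Hence T = [1, 0, 1] ⊗ [1, -3, 2] ⊗ [3, -1, 2] + [3, 1, 1] ⊗ [0, 1, 3] ⊗ [1, -2, -3], so rank(T) ≤ 2.
These bounds meet, so rank(T) = 2.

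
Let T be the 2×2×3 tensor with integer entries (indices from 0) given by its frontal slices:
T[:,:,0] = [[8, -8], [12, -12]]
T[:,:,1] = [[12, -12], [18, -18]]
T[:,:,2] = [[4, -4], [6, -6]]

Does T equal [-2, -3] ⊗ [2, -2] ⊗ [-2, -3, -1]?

Yes

Reconstruct entrywise from the claimed factors. For example, T[1,0,1] = 18 and Σₗ aₗ[1]bₗ[0]cₗ[1] = (-3)·(2)·(-3) = 18; checking all 12 entries, every one matches. The claim holds.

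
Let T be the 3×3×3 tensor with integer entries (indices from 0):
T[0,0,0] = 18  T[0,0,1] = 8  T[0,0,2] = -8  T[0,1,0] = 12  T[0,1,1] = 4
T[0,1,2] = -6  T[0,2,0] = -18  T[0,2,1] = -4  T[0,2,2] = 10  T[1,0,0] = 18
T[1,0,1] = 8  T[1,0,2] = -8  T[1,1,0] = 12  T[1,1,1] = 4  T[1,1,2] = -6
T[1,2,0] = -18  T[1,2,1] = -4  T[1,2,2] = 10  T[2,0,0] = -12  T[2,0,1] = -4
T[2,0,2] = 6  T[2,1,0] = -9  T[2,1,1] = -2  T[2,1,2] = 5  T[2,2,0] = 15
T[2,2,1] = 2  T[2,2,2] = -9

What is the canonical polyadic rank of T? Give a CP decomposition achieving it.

Lower bound: the mode-2 unfolding of T (rows indexed by j, columns by (i,k) = (0,0), (0,1), (0,2), (1,0), (1,1), (1,2), (2,0), (2,1), (2,2)) is [[18, 8, -8, 18, 8, -8, -12, -4, 6], [12, 4, -6, 12, 4, -6, -9, -2, 5], [-18, -4, 10, -18, -4, 10, 15, 2, -9]].
There the 2×2 minor on rows j ∈ {0, 1}, columns (i,k) ∈ {(0,0), (0,1)} is det [[18, 8], [12, 4]] = -24 ≠ 0, so this unfolding has rank ≥ 2; CP rank is at least every unfolding rank, so rank(T) ≥ 2. (This is only a lower bound: in general the CP rank may exceed every unfolding rank, so we still need to exhibit 2 rank-1 terms summing to T.)
Upper bound — finding two terms. Write S_k = T[:,:,k] for the frontal slices: S₀ = [[18, 12, -18], [18, 12, -18], [-12, -9, 15]], S₁ = [[8, 4, -4], [8, 4, -4], [-4, -2, 2]], S₂ = [[-8, -6, 10], [-8, -6, 10], [6, 5, -9]].
If T = a₁ ∘ b₁ ∘ c₁ + a₂ ∘ b₂ ∘ c₂ then each S_k = c₁[k]·a₁b₁ᵀ + c₂[k]·a₂b₂ᵀ. S₀ and S₁ are linearly independent, so a₁b₁ᵀ and a₂b₂ᵀ must span the same plane of matrices: they are the rank-1 matrices of the form x·S₀ + y·S₁.
The 2×2 minor of x·S₀ + y·S₁ on rows {0,2}, columns {0,1} is −18·x² − 12·xy = (-6)·(3·x + 2·y)(x), vanishing at (x:y) = (2:-3) and (0:1).
M₁ = 2·S₀ − 3·S₁ = [[12, 12, -24], [12, 12, -24], [-12, -12, 24]] = 12·[1, 1, -1][1, 1, -2]ᵀ and M₂ = S₁ = [[8, 4, -4], [8, 4, -4], [-4, -2, 2]] = 2·[2, 2, -1][2, 1, -1]ᵀ, so take a₁ = [1, 1, -1], b₁ = [1, 1, -2], a₂ = [2, 2, -1], b₂ = [2, 1, -1].
Each slice is an integer combination of E₁ = a₁b₁ᵀ and E₂ = a₂b₂ᵀ: S₀ = 6·E₁ + 3·E₂, S₁ = 2·E₂, S₂ = −4·E₁ − E₂; reading off coefficients, c₁ = [6, 0, -4] and c₂ = [3, 2, -1].
Hence T = [1, 1, -1] ∘ [1, 1, -2] ∘ [6, 0, -4] + [2, 2, -1] ∘ [2, 1, -1] ∘ [3, 2, -1], so rank(T) ≤ 2.
These bounds meet, so rank(T) = 2.

rank(T) = 2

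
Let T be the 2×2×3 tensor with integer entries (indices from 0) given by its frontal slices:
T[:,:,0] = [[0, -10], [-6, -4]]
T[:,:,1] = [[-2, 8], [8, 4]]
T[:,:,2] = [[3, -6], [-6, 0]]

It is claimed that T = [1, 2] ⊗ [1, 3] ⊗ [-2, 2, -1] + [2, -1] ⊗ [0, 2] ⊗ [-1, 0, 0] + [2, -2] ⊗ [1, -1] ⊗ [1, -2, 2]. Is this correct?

Reconstruct entry (0,1,0) from the claimed factors: Σₗ aₗ[0]bₗ[1]cₗ[0] = (1)·(3)·(-2) + (2)·(2)·(-1) + (2)·(-1)·(1) = -12, but T[0,1,0] = -10. The claim is false.

No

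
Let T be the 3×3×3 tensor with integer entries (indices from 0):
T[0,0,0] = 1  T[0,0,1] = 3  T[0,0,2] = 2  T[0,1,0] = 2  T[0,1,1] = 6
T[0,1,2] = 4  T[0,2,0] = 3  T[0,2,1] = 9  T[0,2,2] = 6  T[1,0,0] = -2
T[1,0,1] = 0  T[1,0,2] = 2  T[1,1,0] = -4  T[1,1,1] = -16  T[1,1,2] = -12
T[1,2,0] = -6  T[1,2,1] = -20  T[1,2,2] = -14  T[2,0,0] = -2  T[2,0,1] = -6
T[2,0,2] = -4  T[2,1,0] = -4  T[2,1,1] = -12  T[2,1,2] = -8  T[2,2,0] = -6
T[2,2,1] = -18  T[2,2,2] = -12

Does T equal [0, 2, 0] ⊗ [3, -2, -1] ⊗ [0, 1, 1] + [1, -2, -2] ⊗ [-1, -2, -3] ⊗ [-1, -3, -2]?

Yes

Reconstruct entrywise from the claimed factors. For example, T[0,1,1] = 6 and Σₗ aₗ[0]bₗ[1]cₗ[1] = (0)·(-2)·(1) + (1)·(-2)·(-3) = 6; checking all 27 entries, every one matches. The claim holds.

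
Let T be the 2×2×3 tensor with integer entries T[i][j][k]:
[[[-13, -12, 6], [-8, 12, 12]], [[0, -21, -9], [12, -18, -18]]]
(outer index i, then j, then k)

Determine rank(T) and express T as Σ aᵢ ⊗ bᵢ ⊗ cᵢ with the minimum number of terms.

Lower bound: the mode-3 unfolding of T (rows indexed by k, columns by (i,j) = (0,0), (0,1), (1,0), (1,1)) is [[-13, -8, 0, 12], [-12, 12, -21, -18], [6, 12, -9, -18]].
There the 2×2 minor on rows k ∈ {0, 1}, columns (i,j) ∈ {(0,0), (0,1)} is det [[-13, -8], [-12, 12]] = -252 ≠ 0, so this unfolding has rank ≥ 2; CP rank is at least every unfolding rank, so rank(T) ≥ 2. (Unfolding ranks only ever bound the CP rank from below — rank(T) can be strictly larger than all of them — so the matching upper bound has to come from an explicit 2-term decomposition.)
Upper bound — finding two terms. Write S_k = T[:,:,k] for the frontal slices: S₀ = [[-13, -8], [0, 12]], S₁ = [[-12, 12], [-21, -18]], S₂ = [[6, 12], [-9, -18]].
If T = a₁ ⊗ b₁ ⊗ c₁ + a₂ ⊗ b₂ ⊗ c₂ then each S_k = c₁[k]·a₁b₁ᵀ + c₂[k]·a₂b₂ᵀ. S₀ and S₁ are linearly independent, so a₁b₁ᵀ and a₂b₂ᵀ must span the same plane of matrices: they are the rank-1 matrices of the form x·S₀ + y·S₁.
det(x·S₀ + y·S₁) is −156·x² − 78·xy + 468·y² = (-78)·(2·x − 3·y)(x + 2·y), vanishing at (x:y) = (3:2) and (2:-1).
M₁ = 3·S₀ + 2·S₁ = [[-63, 0], [-42, 0]] = (-21)·[3, 2][1, 0]ᵀ and M₂ = 2·S₀ − S₁ = [[-14, -28], [21, 42]] = (-7)·[2, -3][1, 2]ᵀ, so take a₁ = [3, 2], b₁ = [1, 0], a₂ = [2, -3], b₂ = [1, 2].
Each slice is an integer combination of E₁ = a₁b₁ᵀ and E₂ = a₂b₂ᵀ: S₀ = −3·E₁ − 2·E₂, S₁ = −6·E₁ + 3·E₂, S₂ = 3·E₂; reading off coefficients, c₁ = [-3, -6, 0] and c₂ = [-2, 3, 3].
Hence T = [3, 2] ⊗ [1, 0] ⊗ [-3, -6, 0] + [2, -3] ⊗ [1, 2] ⊗ [-2, 3, 3], so rank(T) ≤ 2.
These bounds meet, so rank(T) = 2.
Check entry T[0,0,2] = 6: (3)·(1)·(0) + (2)·(1)·(3) = 6.

rank(T) = 2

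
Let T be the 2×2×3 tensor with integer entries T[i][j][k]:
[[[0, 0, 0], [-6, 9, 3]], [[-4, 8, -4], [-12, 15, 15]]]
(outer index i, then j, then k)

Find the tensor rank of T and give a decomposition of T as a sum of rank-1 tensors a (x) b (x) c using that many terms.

Lower bound: in the mode-1 unfolding of T (rows indexed by i, columns by (j,k)) the 2×2 minor on rows i ∈ {0, 1}, columns (j,k) ∈ {(0,0), (1,0)} is det [[0, -6], [-4, -12]] = -24 ≠ 0, so that unfolding has rank ≥ 2 and hence rank(T) ≥ 2 (CP rank is at least every unfolding rank, though it can be larger).
Upper bound: with S_k = T[:,:,k], the two rank-1 terms a₁b₁ᵀ, a₂b₂ᵀ are the rank-1 members of the pencil x·S₀ + y·S₁.
det(x·S₀ + y·S₁) is −24·x² + 84·xy − 72·y² = (-12)·(2·x − 3·y)(x − 2·y), vanishing at (x:y) = (3:2) and (2:1).
M₁ = 3·S₀ + 2·S₁ = [[0, 0], [4, -6]] = 2·[0, 1][2, -3]ᵀ and M₂ = 2·S₀ + S₁ = [[0, -3], [0, -9]] = (-3)·[1, 3][0, 1]ᵀ, so take a₁ = [0, 1], b₁ = [2, -3], a₂ = [1, 3], b₂ = [0, 1].
Each slice is an integer combination of E₁ = a₁b₁ᵀ and E₂ = a₂b₂ᵀ: S₀ = −2·E₁ − 6·E₂, S₁ = 4·E₁ + 9·E₂, S₂ = −2·E₁ + 3·E₂; reading off coefficients, c₁ = [-2, 4, -2] and c₂ = [-6, 9, 3].
Hence T = [0, 1] (x) [2, -3] (x) [-2, 4, -2] + [1, 3] (x) [0, 1] (x) [-6, 9, 3], so rank(T) ≤ 2.
These bounds meet, so rank(T) = 2.

rank(T) = 2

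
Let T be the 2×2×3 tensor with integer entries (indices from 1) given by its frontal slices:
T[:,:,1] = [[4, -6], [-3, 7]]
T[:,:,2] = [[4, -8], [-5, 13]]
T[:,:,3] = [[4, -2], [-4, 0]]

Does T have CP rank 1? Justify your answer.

No

The mode-3 unfolding of T (rows indexed by k, columns by (i,j) = (1,1), (1,2), (2,1), (2,2)) is [[4, -6, -3, 7], [4, -8, -5, 13], [4, -2, -4, 0]].
There the 3×3 minor on rows k ∈ {1, 2, 3}, columns (i,j) ∈ {(1,1), (1,2), (2,1)} is det [[4, -6, -3], [4, -8, -5], [4, -2, -4]] = 40 ≠ 0, so this unfolding has rank ≥ 3; CP rank is at least every unfolding rank, so rank(T) ≥ 3.
In particular rank(T) ≥ 3 > 1, so T is not rank-1.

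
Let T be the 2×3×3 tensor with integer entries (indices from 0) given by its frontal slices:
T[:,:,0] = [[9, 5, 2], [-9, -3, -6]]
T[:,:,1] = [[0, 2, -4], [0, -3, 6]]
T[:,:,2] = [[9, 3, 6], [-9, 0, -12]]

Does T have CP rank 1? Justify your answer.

No

The mode-2 unfolding of T (rows indexed by j, columns by (i,k) = (0,0), (0,1), (0,2), (1,0), (1,1), (1,2)) is [[9, 0, 9, -9, 0, -9], [5, 2, 3, -3, -3, 0], [2, -4, 6, -6, 6, -12]].
There the 2×2 minor on rows j ∈ {0, 1}, columns (i,k) ∈ {(0,0), (0,1)} is det [[9, 0], [5, 2]] = 18 ≠ 0, so this unfolding has rank ≥ 2; CP rank is at least every unfolding rank, so rank(T) ≥ 2.
In particular rank(T) ≥ 2 > 1, so T is not rank-1.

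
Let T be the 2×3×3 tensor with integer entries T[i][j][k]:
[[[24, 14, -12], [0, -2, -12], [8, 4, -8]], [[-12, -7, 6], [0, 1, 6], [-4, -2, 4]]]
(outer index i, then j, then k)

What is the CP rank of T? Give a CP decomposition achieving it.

rank(T) = 2

Lower bound: the mode-2 unfolding of T (rows indexed by j, columns by (i,k) = (0,0), (0,1), (0,2), (1,0), (1,1), (1,2)) is [[24, 14, -12, -12, -7, 6], [0, -2, -12, 0, 1, 6], [8, 4, -8, -4, -2, 4]].
There the 2×2 minor on rows j ∈ {0, 1}, columns (i,k) ∈ {(0,0), (0,1)} is det [[24, 14], [0, -2]] = -48 ≠ 0, so this unfolding has rank ≥ 2; CP rank is at least every unfolding rank, so rank(T) ≥ 2. (Unfolding ranks only ever bound the CP rank from below — rank(T) can be strictly larger than all of them — so the matching upper bound has to come from an explicit 2-term decomposition.)
Upper bound — finding two terms. Every mode-1 slice of T is a multiple of one matrix: T[i,:,:] = a[i]·M with a = (2, -1) and M = [[12, 7, -6], [0, -1, -6], [4, 2, -4]] (rows indexed by j, columns by k). So it suffices to write M as a sum of two rank-1 matrices.
The rows of M satisfy (row 0) = −(row 1) + 3·(row 2), so splitting by rows, M = (-1, 1, 0)(0, -1, -6)ᵀ + (3, 0, 1)(4, 2, -4)ᵀ.
Hence T = (2, -1) ⊗ (-1, 1, 0) ⊗ (0, -1, -6) + (2, -1) ⊗ (3, 0, 1) ⊗ (4, 2, -4), so rank(T) ≤ 2.
These bounds meet, so rank(T) = 2.
Check entry T[1,1,0] = 0: (-1)·(1)·(0) + (-1)·(0)·(4) = 0.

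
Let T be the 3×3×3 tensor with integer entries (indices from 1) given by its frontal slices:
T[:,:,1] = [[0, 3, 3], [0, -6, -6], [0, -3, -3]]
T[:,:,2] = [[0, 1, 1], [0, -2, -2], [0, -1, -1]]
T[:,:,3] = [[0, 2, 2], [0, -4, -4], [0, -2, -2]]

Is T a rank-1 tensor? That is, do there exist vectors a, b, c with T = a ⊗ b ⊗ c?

If T = a ⊗ b ⊗ c then every fibre of T is a multiple of the corresponding factor, so read the factors off the fibres through the nonzero entry T[1,2,1] = 3.
The mode-1 fibre T[:,2,1] = [3, -6, -3] gives a = (1, -2, -1) (primitive direction); the mode-2 fibre T[1,:,1] = [0, 3, 3] gives b = (0, 1, 1); then c[k] = T[1,2,k] / (a[1]·b[2]) = [3, 1, 2] / 1 = (3, 1, 2).
Expanding (1, -2, -1) ⊗ (0, 1, 1) ⊗ (3, 1, 2) reproduces all 27 entries of T, so T = (1, -2, -1) ⊗ (0, 1, 1) ⊗ (3, 1, 2) and rank(T) ≤ 1.
Equivalently every frontal slice T[:,:,k] is c[k] times the rank-1 matrix (1, -2, -1) ⊗ (0, 1, 1). So T has rank 1 (it is nonzero).

Yes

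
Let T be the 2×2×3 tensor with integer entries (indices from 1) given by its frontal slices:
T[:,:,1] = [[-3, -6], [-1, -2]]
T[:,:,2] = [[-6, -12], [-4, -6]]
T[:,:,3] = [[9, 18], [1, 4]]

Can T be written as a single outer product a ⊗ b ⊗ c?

The mode-2 unfolding of T (rows indexed by j, columns by (i,k) = (1,1), (1,2), (1,3), (2,1), (2,2), (2,3)) is [[-3, -6, 9, -1, -4, 1], [-6, -12, 18, -2, -6, 4]].
There the 2×2 minor on rows j ∈ {1, 2}, columns (i,k) ∈ {(1,1), (2,2)} is det [[-3, -4], [-6, -6]] = -6 ≠ 0, so this unfolding has rank ≥ 2; CP rank is at least every unfolding rank, so rank(T) ≥ 2.
In particular rank(T) ≥ 2 > 1, so T is not rank-1.

No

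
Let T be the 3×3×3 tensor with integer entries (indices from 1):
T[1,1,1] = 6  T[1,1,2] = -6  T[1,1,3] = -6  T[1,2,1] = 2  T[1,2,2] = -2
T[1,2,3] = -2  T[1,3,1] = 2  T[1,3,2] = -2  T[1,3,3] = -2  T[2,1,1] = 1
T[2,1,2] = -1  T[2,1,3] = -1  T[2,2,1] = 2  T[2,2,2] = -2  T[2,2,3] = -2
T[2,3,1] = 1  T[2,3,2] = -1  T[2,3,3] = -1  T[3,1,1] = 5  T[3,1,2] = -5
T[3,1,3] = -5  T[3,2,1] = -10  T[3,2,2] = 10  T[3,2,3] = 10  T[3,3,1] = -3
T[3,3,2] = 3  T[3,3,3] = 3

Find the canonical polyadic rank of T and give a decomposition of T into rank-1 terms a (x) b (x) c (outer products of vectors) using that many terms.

Lower bound: the mode-1 unfolding of T (rows indexed by i, columns by (j,k) = (1,1), (1,2), (1,3), (2,1), (2,2), (2,3), (3,1), (3,2), (3,3)) is [[6, -6, -6, 2, -2, -2, 2, -2, -2], [1, -1, -1, 2, -2, -2, 1, -1, -1], [5, -5, -5, -10, 10, 10, -3, 3, 3]].
There the 2×2 minor on rows i ∈ {1, 2}, columns (j,k) ∈ {(1,1), (2,1)} is det [[6, 2], [1, 2]] = 10 ≠ 0, so this unfolding has rank ≥ 2; CP rank is at least every unfolding rank, so rank(T) ≥ 2. (Flattening ranks never certify an upper bound on CP rank; for that we must actually write T with 2 rank-1 terms.)
Upper bound — finding two terms. Every mode-3 slice of T is a multiple of one matrix: T[:,:,k] = c[k]·M with c = [1, -1, -1] and M = [[6, 2, 2], [1, 2, 1], [5, -10, -3]] (rows indexed by i, columns by j). So it suffices to write M as a sum of two rank-1 matrices.
The rows of M satisfy (row 3) = 2·(row 1) − 7·(row 2), so splitting by rows, M = [1, 0, 2][6, 2, 2]ᵀ + [0, 1, -7][1, 2, 1]ᵀ.
Hence T = [1, 0, 2] (x) [6, 2, 2] (x) [1, -1, -1] + [0, 1, -7] (x) [1, 2, 1] (x) [1, -1, -1], so rank(T) ≤ 2.
These bounds meet, so rank(T) = 2.
Check entry T[1,1,2] = -6: (1)·(6)·(-1) + (0)·(1)·(-1) = -6.

rank(T) = 2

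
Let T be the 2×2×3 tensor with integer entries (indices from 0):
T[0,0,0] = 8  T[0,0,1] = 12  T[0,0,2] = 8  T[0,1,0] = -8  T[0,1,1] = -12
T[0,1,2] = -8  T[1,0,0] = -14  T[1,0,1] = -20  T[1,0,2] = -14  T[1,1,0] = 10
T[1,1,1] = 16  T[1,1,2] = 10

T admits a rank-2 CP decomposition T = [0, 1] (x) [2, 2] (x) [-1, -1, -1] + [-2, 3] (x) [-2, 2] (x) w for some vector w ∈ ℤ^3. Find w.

Subtract the known terms from T to get the rank-1 residual R = [-2, 3] (x) [-2, 2] (x) w, so R[i,j,k] = a[i]·b[j]·w[k]. Pick indices with nonzero a[0]·b[0] = (-2)·(-2) = 4. Only the fibre through (0,0,·) is needed: R[0,0,:] = T[0,0,:] − Σₗ aₗ[0]bₗ[0]cₗ = [8, 12, 8] − (0)·(2)·[-1, -1, -1] = [8, 12, 8]. Then w[k] = R[0,0,k] / 4 for each k, giving w = [8, 12, 8] / 4 = [2, 3, 2].

w = [2, 3, 2]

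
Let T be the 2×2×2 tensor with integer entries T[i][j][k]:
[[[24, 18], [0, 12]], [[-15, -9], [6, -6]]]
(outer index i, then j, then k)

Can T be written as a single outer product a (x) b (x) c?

The mode-1 unfolding of T (rows indexed by i, columns by (j,k) = (0,0), (0,1), (1,0), (1,1)) is [[24, 18, 0, 12], [-15, -9, 6, -6]].
There the 2×2 minor on rows i ∈ {0, 1}, columns (j,k) ∈ {(0,0), (0,1)} is det [[24, 18], [-15, -9]] = 54 ≠ 0, so this unfolding has rank ≥ 2; CP rank is at least every unfolding rank, so rank(T) ≥ 2.
In particular rank(T) ≥ 2 > 1, so T is not rank-1.

No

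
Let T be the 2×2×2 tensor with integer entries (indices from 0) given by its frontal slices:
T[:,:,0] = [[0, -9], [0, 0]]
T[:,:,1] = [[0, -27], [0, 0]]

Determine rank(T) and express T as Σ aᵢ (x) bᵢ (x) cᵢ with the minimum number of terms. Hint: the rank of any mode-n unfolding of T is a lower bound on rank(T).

Lower bound: T ≠ 0 (e.g. T[0,1,0] = -9), so rank(T) ≥ 1.
Upper bound: if T = a (x) b (x) c then every fibre of T is a multiple of the corresponding factor, so read the factors off the fibres through the nonzero entry T[0,1,0] = -9.
The mode-1 fibre T[:,1,0] = [-9, 0] gives a = [1, 0] (primitive direction); the mode-2 fibre T[0,:,0] = [0, -9] gives b = [0, 1]; then c[k] = T[0,1,k] / (a[0]·b[1]) = [-9, -27] / 1 = [-9, -27].
Expanding [1, 0] (x) [0, 1] (x) [-9, -27] reproduces all 8 entries of T, so T = [1, 0] (x) [0, 1] (x) [-9, -27] and rank(T) ≤ 1.
These bounds meet, so rank(T) = 1.

rank(T) = 1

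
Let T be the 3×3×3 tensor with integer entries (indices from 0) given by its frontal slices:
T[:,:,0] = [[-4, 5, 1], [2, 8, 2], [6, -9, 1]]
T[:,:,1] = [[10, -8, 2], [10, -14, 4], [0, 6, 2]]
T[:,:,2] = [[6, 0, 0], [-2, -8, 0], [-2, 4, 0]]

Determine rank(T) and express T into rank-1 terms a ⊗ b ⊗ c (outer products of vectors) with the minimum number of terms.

Lower bound: in the mode-2 unfolding of T (rows indexed by j, columns by (i,k)) the 3×3 minor on rows j ∈ {0, 1, 2}, columns (i,k) ∈ {(0,0), (0,1), (0,2)} is det [[-4, 10, 6], [5, -8, 0], [1, 2, 0]] = 108 ≠ 0, so that unfolding has rank ≥ 3 and hence rank(T) ≥ 3 (CP rank is at least every unfolding rank, though it can be larger).
Upper bound: T is a sum of 3 rank-1 terms, T = [1, -1, 0] ⊗ [1, 1, 0] ⊗ [-2, 2, 4] + [1, 1, -1] ⊗ [1, -2, 0] ⊗ [-4, 4, 2] + [1, 2, 1] ⊗ [2, -1, 1] ⊗ [1, 2, 0] (one valid choice — decompositions are not unique — normalised so each a, b is primitive with positive first nonzero entry; check it by expanding all entries), so rank(T) ≤ 3.
These bounds meet, so rank(T) = 3.

rank(T) = 3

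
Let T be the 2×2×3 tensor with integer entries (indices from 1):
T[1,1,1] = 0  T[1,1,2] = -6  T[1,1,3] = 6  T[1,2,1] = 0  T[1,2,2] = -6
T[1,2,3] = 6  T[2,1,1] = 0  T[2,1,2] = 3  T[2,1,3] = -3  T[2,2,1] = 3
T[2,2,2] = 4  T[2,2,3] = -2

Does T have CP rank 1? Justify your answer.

No

The mode-3 unfolding of T (rows indexed by k, columns by (i,j) = (1,1), (1,2), (2,1), (2,2)) is [[0, 0, 0, 3], [-6, -6, 3, 4], [6, 6, -3, -2]].
There the 2×2 minor on rows k ∈ {1, 2}, columns (i,j) ∈ {(1,1), (2,2)} is det [[0, 3], [-6, 4]] = 18 ≠ 0, so this unfolding has rank ≥ 2; CP rank is at least every unfolding rank, so rank(T) ≥ 2.
In particular rank(T) ≥ 2 > 1, so T is not rank-1.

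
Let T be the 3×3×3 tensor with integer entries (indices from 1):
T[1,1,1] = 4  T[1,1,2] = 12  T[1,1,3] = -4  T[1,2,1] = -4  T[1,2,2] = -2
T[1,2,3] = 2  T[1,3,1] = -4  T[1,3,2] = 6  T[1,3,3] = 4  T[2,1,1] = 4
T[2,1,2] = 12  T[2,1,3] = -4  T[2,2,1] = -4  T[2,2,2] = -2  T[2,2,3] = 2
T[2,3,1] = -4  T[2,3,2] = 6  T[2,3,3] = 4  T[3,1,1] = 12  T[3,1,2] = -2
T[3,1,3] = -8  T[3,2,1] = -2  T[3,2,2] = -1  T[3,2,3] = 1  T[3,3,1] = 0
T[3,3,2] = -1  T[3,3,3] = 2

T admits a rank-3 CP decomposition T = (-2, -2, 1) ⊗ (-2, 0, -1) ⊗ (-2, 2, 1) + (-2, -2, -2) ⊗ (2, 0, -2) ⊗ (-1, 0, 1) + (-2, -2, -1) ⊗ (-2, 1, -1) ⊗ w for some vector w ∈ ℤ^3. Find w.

Subtract the known terms from T to get the rank-1 residual R = (-2, -2, -1) ⊗ (-2, 1, -1) ⊗ w, so R[i,j,k] = a[i]·b[j]·w[k]. Pick indices with nonzero a[1]·b[1] = (-2)·(-2) = 4. Only the fibre through (1,1,·) is needed: R[1,1,:] = T[1,1,:] − Σₗ aₗ[1]bₗ[1]cₗ = [4, 12, -4] − (-2)·(-2)·(-2, 2, 1) − (-2)·(2)·(-1, 0, 1) = [8, 4, -4]. Then w[k] = R[1,1,k] / 4 for each k, giving w = [8, 4, -4] / 4 = (2, 1, -1).

w = (2, 1, -1)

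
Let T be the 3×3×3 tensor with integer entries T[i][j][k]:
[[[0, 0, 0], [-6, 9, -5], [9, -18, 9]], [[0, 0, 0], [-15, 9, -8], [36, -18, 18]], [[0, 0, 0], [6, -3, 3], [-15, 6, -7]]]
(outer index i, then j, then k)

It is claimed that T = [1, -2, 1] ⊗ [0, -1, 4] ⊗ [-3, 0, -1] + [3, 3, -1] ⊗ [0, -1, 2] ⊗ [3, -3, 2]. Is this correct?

No

Reconstruct entry (0,2,0) from the claimed factors: Σₗ aₗ[0]bₗ[2]cₗ[0] = (1)·(4)·(-3) + (3)·(2)·(3) = 6, but T[0,2,0] = 9. The claim is false.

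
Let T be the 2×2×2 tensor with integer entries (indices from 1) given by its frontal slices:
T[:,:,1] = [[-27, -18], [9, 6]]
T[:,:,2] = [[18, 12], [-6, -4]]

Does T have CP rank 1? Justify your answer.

Yes

If T = a ⊗ b ⊗ c then every fibre of T is a multiple of the corresponding factor, so read the factors off the fibres through the nonzero entry T[1,1,1] = -27.
The mode-1 fibre T[:,1,1] = [-27, 9] gives a = [3, -1] (primitive direction); the mode-2 fibre T[1,:,1] = [-27, -18] gives b = [3, 2]; then c[k] = T[1,1,k] / (a[1]·b[1]) = [-27, 18] / 9 = [-3, 2].
Expanding [3, -1] ⊗ [3, 2] ⊗ [-3, 2] reproduces all 8 entries of T, so T = [3, -1] ⊗ [3, 2] ⊗ [-3, 2] and rank(T) ≤ 1.
Equivalently every frontal slice T[:,:,k] is c[k] times the rank-1 matrix [3, -1] ⊗ [3, 2]. So T has rank 1 (it is nonzero).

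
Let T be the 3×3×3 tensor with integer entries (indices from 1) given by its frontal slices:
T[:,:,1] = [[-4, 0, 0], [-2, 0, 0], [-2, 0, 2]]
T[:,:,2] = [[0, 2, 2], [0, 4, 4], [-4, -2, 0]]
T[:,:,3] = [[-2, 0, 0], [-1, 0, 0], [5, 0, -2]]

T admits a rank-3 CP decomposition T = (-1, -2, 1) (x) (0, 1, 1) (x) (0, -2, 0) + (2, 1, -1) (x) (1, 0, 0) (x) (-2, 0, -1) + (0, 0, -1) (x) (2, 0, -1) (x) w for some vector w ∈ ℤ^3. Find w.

w = (2, 2, -2)

Subtract the known terms from T to get the rank-1 residual R = (0, 0, -1) (x) (2, 0, -1) (x) w, so R[i,j,k] = a[i]·b[j]·w[k]. Pick indices with nonzero a[3]·b[1] = (-1)·(2) = -2. Only the fibre through (3,1,·) is needed: R[3,1,:] = T[3,1,:] − Σₗ aₗ[3]bₗ[1]cₗ = [-2, -4, 5] − (1)·(0)·(0, -2, 0) − (-1)·(1)·(-2, 0, -1) = [-4, -4, 4]. Then w[k] = R[3,1,k] / -2 for each k, giving w = [-4, -4, 4] / -2 = (2, 2, -2).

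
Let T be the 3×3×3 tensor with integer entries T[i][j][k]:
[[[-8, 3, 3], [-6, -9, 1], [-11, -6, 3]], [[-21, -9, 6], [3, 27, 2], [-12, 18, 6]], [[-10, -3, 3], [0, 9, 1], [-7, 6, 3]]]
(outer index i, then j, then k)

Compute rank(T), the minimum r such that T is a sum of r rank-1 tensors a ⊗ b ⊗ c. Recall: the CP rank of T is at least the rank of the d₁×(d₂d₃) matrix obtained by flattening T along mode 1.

2

Lower bound: the mode-1 unfolding of T (rows indexed by i, columns by (j,k) = (0,0), (0,1), (0,2), (1,0), (1,1), (1,2), (2,0), (2,1), (2,2)) is [[-8, 3, 3, -6, -9, 1, -11, -6, 3], [-21, -9, 6, 3, 27, 2, -12, 18, 6], [-10, -3, 3, 0, 9, 1, -7, 6, 3]].
There the 2×2 minor on rows i ∈ {0, 1}, columns (j,k) ∈ {(0,0), (0,1)} is det [[-8, 3], [-21, -9]] = 135 ≠ 0, so this unfolding has rank ≥ 2; CP rank is at least every unfolding rank, so rank(T) ≥ 2. (Flattening ranks never certify an upper bound on CP rank; for that we must actually write T with 2 rank-1 terms.)
Upper bound — finding two terms. Write S_k = T[:,:,k] for the frontal slices: S₀ = [[-8, -6, -11], [-21, 3, -12], [-10, 0, -7]], S₁ = [[3, -9, -6], [-9, 27, 18], [-3, 9, 6]], S₂ = [[3, 1, 3], [6, 2, 6], [3, 1, 3]].
If T = a₁ ⊗ b₁ ⊗ c₁ + a₂ ⊗ b₂ ⊗ c₂ then each S_k = c₁[k]·a₁b₁ᵀ + c₂[k]·a₂b₂ᵀ. S₀ and S₁ are linearly independent, so a₁b₁ᵀ and a₂b₂ᵀ must span the same plane of matrices: they are the rank-1 matrices of the form x·S₀ + y·S₁.
The 2×2 minor of x·S₀ + y·S₁ on rows {0,1}, columns {0,1} is −150·x² − 450·xy = (-150)·(x + 3·y)(x), vanishing at (x:y) = (3:-1) and (0:1).
M₁ = 3·S₀ − S₁ = [[-27, -9, -27], [-54, -18, -54], [-27, -9, -27]] = (-9)·[1, 2, 1][3, 1, 3]ᵀ and M₂ = S₁ = [[3, -9, -6], [-9, 27, 18], [-3, 9, 6]] = 3·[1, -3, -1][1, -3, -2]ᵀ, so take a₁ = [1, 2, 1], b₁ = [3, 1, 3], a₂ = [1, -3, -1], b₂ = [1, -3, -2].
Each slice is an integer combination of E₁ = a₁b₁ᵀ and E₂ = a₂b₂ᵀ: S₀ = −3·E₁ + E₂, S₁ = 3·E₂, S₂ = E₁; reading off coefficients, c₁ = [-3, 0, 1] and c₂ = [1, 3, 0].
Hence T = [1, 2, 1] ⊗ [3, 1, 3] ⊗ [-3, 0, 1] + [1, -3, -1] ⊗ [1, -3, -2] ⊗ [1, 3, 0], so rank(T) ≤ 2.
These bounds meet, so rank(T) = 2.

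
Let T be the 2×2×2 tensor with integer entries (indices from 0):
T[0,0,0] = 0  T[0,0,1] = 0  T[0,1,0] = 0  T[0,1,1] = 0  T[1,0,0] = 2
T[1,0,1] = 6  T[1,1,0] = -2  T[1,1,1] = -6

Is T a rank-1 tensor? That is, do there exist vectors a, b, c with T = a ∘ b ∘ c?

If T = a ∘ b ∘ c then every fibre of T is a multiple of the corresponding factor, so read the factors off the fibres through the nonzero entry T[1,0,0] = 2.
The mode-1 fibre T[:,0,0] = [0, 2] gives a = (0, 1) (primitive direction); the mode-2 fibre T[1,:,0] = [2, -2] gives b = (1, -1); then c[k] = T[1,0,k] / (a[1]·b[0]) = [2, 6] / 1 = (2, 6).
Expanding (0, 1) ∘ (1, -1) ∘ (2, 6) reproduces all 8 entries of T, so T = (0, 1) ∘ (1, -1) ∘ (2, 6) and rank(T) ≤ 1.
Equivalently every frontal slice T[:,:,k] is c[k] times the rank-1 matrix (0, 1) ∘ (1, -1). So T has rank 1 (it is nonzero).

Yes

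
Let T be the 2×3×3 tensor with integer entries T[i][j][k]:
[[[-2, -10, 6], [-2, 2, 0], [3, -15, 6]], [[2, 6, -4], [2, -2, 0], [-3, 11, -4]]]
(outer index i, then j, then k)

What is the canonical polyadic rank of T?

2

Lower bound: the mode-1 unfolding of T (rows indexed by i, columns by (j,k) = (0,0), (0,1), (0,2), (1,0), (1,1), (1,2), (2,0), (2,1), (2,2)) is [[-2, -10, 6, -2, 2, 0, 3, -15, 6], [2, 6, -4, 2, -2, 0, -3, 11, -4]].
There the 2×2 minor on rows i ∈ {0, 1}, columns (j,k) ∈ {(0,0), (0,1)} is det [[-2, -10], [2, 6]] = 8 ≠ 0, so this unfolding has rank ≥ 2; CP rank is at least every unfolding rank, so rank(T) ≥ 2. (Unfolding ranks only ever bound the CP rank from below — rank(T) can be strictly larger than all of them — so the matching upper bound has to come from an explicit 2-term decomposition.)
Upper bound — finding two terms. Write S_k = T[:,:,k] for the frontal slices: S₀ = [[-2, -2, 3], [2, 2, -3]], S₁ = [[-10, 2, -15], [6, -2, 11]], S₂ = [[6, 0, 6], [-4, 0, -4]].
If T = a₁ (x) b₁ (x) c₁ + a₂ (x) b₂ (x) c₂ then each S_k = c₁[k]·a₁b₁ᵀ + c₂[k]·a₂b₂ᵀ. S₀ and S₁ are linearly independent, so a₁b₁ᵀ and a₂b₂ᵀ must span the same plane of matrices: they are the rank-1 matrices of the form x·S₀ + y·S₁.
The 2×2 minor of x·S₀ + y·S₁ on rows {0,1}, columns {0,1} is −8·xy + 8·y² = (-8)·(x − y)(y), vanishing at (x:y) = (1:1) and (1:0).
M₁ = S₀ + S₁ = [[-12, 0, -12], [8, 0, 8]] = (-4)·[3, -2][1, 0, 1]ᵀ and M₂ = S₀ = [[-2, -2, 3], [2, 2, -3]] = −[1, -1][2, 2, -3]ᵀ, so take a₁ = [3, -2], b₁ = [1, 0, 1], a₂ = [1, -1], b₂ = [2, 2, -3].
Each slice is an integer combination of E₁ = a₁b₁ᵀ and E₂ = a₂b₂ᵀ: S₀ = −E₂, S₁ = −4·E₁ + E₂, S₂ = 2·E₁; reading off coefficients, c₁ = [0, -4, 2] and c₂ = [-1, 1, 0].
Hence T = [3, -2] (x) [1, 0, 1] (x) [0, -4, 2] + [1, -1] (x) [2, 2, -3] (x) [-1, 1, 0], so rank(T) ≤ 2.
These bounds meet, so rank(T) = 2.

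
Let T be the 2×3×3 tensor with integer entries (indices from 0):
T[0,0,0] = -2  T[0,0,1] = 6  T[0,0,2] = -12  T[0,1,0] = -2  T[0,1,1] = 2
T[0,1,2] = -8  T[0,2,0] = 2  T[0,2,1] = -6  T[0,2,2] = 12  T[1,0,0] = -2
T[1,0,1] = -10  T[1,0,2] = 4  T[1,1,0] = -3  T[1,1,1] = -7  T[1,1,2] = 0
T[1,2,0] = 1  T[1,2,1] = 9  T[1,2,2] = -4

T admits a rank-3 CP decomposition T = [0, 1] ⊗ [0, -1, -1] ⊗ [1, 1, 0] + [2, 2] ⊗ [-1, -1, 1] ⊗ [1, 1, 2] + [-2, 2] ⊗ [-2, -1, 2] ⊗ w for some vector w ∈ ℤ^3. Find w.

w = [0, 2, -2]

Subtract the known terms from T to get the rank-1 residual R = [-2, 2] ⊗ [-2, -1, 2] ⊗ w, so R[i,j,k] = a[i]·b[j]·w[k]. Pick indices with nonzero a[0]·b[0] = (-2)·(-2) = 4. Only the fibre through (0,0,·) is needed: R[0,0,:] = T[0,0,:] − Σₗ aₗ[0]bₗ[0]cₗ = [-2, 6, -12] − (0)·(0)·[1, 1, 0] − (2)·(-1)·[1, 1, 2] = [0, 8, -8]. Then w[k] = R[0,0,k] / 4 for each k, giving w = [0, 8, -8] / 4 = [0, 2, -2].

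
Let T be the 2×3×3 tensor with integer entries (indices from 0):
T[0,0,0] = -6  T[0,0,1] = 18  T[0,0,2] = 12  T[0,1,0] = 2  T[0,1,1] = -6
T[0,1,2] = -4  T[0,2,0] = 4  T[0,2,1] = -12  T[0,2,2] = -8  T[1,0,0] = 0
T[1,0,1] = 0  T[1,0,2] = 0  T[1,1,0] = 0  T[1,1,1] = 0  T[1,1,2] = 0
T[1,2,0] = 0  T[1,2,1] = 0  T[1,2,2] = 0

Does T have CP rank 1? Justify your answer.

The mode-1 fibre T[:,0,0] = [-6, 0] gives a = [1, 0] (primitive direction); the mode-2 fibre T[0,:,0] = [-6, 2, 4] gives b = [3, -1, -2]; then c[k] = T[0,0,k] / (a[0]·b[0]) = [-6, 18, 12] / 3 = [-2, 6, 4].
Expanding [1, 0] ∘ [3, -1, -2] ∘ [-2, 6, 4] reproduces all 18 entries of T, so T = [1, 0] ∘ [3, -1, -2] ∘ [-2, 6, 4] and rank(T) ≤ 1.
Equivalently every frontal slice T[:,:,k] is c[k] times the rank-1 matrix [1, 0] ∘ [3, -1, -2]. So T has rank 1 (it is nonzero).

Yes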